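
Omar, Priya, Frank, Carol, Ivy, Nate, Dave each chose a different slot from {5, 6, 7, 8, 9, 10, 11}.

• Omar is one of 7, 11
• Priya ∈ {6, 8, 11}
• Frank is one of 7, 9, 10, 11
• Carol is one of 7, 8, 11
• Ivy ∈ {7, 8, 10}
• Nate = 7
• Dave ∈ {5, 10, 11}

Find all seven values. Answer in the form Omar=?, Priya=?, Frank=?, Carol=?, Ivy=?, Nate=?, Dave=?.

Nate's domain is down to {7}, so Nate = 7. Eliminate 7 elsewhere: Omar, Frank, Carol, Ivy.
Omar has just one choice, so Omar = 11. Remove 11 from Priya, Frank, Carol, Dave.
Carol must be 8 (only option left). Eliminate 8 elsewhere: Priya, Ivy.
That leaves Ivy = 10. Eliminate 10 elsewhere: Frank, Dave.
That leaves Dave = 5.
Priya must be 6 (only option left).
That leaves Frank = 9.

Omar=11, Priya=6, Frank=9, Carol=8, Ivy=10, Nate=7, Dave=5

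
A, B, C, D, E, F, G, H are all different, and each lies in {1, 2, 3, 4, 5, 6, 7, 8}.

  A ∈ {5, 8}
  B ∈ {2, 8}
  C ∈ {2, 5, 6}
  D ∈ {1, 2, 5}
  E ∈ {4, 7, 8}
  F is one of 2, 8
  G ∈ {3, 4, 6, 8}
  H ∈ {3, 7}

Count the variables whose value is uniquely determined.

The 8 variables together cover exactly {1, 2, 3, 4, 5, 6, 7, 8} — 8 values for 8 variables — and 1 appears only in D's list, so D = 1.
B and F between them cover only {2, 8} — a naked pair. Remove those values from A, C, E, G.
A's domain is down to {5}, so A = 5. So C can't be 5.
C has just one choice, so C = 6. Eliminate 6 elsewhere: G.
Determined: A=5, C=6, D=1. The other variables each still have more than one consistent value. That makes 3.

3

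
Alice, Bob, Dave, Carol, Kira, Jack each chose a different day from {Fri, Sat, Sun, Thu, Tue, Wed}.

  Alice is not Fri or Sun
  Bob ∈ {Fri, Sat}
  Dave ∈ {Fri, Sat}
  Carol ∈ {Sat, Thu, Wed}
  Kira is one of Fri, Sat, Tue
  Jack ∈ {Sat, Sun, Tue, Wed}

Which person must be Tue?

The 6 variables together cover exactly {Fri, Sat, Sun, Thu, Tue, Wed} — 6 values for 6 variables — and Sun appears only in Jack's list, so Jack = Sun.
The 2 variables Bob and Dave are confined to {Fri, Sat}, which locks those values in; drop them from Alice, Carol, Kira.
So Tue goes to Kira.

Kira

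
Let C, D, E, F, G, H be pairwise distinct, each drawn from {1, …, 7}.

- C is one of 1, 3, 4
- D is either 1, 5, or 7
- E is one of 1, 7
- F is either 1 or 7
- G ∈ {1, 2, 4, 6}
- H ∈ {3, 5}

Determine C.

E and F between them cover only {1, 7} — a naked pair. Remove those values from C, D, G.
That leaves D = 5. Strike 5 from H.
That leaves H = 3. Eliminate 3 elsewhere: C.
So C = 4.

4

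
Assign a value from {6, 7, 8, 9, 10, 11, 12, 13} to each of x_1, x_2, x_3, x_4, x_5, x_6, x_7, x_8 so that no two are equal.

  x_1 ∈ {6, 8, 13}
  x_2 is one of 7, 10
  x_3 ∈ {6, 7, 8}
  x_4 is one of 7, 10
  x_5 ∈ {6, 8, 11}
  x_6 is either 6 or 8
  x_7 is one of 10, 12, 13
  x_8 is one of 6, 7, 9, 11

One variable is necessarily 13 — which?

The 8 variables together cover exactly {6, 7, 8, 9, 10, 11, 12, 13} — 8 values for 8 variables — and 9 appears only in x_8's list, so x_8 = 9.
The 7 still-open variables draw from only 7 values {6, 7, 8, 10, 11, 12, 13}, so each is used; only x_5 can be 11, hence x_5 = 11.
The 6 still-open variables draw from only 6 values {6, 7, 8, 10, 12, 13}, so each is used; only x_7 can be 12, hence x_7 = 12.
The 5 still-open variables together cover exactly {6, 7, 8, 10, 13} — 5 values for 5 variables — and 13 appears only in x_1's list, so x_1 = 13.

x_1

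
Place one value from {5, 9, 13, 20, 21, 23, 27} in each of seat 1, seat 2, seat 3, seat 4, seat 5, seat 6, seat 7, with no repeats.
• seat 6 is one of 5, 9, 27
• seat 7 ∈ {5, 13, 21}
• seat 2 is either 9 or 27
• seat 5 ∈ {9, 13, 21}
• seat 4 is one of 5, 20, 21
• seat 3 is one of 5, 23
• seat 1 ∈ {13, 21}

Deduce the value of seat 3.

23

Among the 7 variables, 20 fits only seat 4 (and all 7 values in {5, 9, 13, 20, 21, 23, 27} must be used), so seat 4 = 20.
Among the 6 still-open variables, 23 fits only seat 3 (and all 6 values in {5, 9, 13, 21, 23, 27} must be used), so seat 3 = 23.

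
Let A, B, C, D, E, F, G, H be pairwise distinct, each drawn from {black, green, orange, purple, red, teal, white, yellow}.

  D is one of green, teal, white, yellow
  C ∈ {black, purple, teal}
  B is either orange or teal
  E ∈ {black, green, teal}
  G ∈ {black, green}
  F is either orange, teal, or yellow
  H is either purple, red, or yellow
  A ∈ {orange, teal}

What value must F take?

yellow

The 8 variables draw from only 8 values {black, green, orange, purple, red, teal, white, yellow}, so each is used; only H can be red, hence H = red.
The 7 still-open variables together cover exactly {black, green, orange, purple, teal, white, yellow} — 7 values for 7 variables — and purple appears only in C's list, so C = purple.
Among the 6 still-open variables, white fits only D (and all 6 values in {black, green, orange, teal, white, yellow} must be used), so D = white.
Among the 5 still-open variables, yellow fits only F (and all 5 values in {black, green, orange, teal, yellow} must be used), so F = yellow.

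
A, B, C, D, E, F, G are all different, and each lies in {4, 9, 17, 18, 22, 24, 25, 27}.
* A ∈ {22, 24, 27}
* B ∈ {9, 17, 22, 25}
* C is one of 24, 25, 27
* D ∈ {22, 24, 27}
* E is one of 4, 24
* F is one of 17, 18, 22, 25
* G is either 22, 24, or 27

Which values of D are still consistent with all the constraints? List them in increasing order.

A, D, G between them cover only {22, 24, 27} — a naked triple. Remove those values from B, C, E, F.
C must be 25 (only option left). Eliminate 25 elsewhere: B, F.
E must be 4 (only option left).
No further eliminations apply; D can still be any of 22, 24, 27.

22, 24, 27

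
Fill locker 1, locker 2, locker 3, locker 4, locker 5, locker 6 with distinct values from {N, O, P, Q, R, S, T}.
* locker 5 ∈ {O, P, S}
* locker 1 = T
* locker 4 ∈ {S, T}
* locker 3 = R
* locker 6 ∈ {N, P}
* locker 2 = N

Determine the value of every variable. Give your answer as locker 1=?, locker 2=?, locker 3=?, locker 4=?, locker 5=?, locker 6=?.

locker 1=T, locker 2=N, locker 3=R, locker 4=S, locker 5=O, locker 6=P

locker 1's domain is down to {T}, so locker 1 = T. Eliminate T elsewhere: locker 4.
locker 2 must be N (only option left). Remove N from locker 6.
locker 3 has just one choice, so locker 3 = R.
That leaves locker 4 = S. So locker 5 can't be S.
That leaves locker 6 = P. Strike P from locker 5.
locker 5 has just one choice, so locker 5 = O.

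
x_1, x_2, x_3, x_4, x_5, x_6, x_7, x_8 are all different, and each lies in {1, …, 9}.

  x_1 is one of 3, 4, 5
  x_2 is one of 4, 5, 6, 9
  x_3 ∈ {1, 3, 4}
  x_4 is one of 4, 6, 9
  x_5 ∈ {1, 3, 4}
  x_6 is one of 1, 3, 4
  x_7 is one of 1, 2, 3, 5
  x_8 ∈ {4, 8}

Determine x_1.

The 8 variables together cover exactly {1, 2, 3, 4, 5, 6, 8, 9} — 8 values for 8 variables — and 2 appears only in x_7's list, so x_7 = 2.
The 7 still-open variables together cover exactly {1, 3, 4, 5, 6, 8, 9} — 7 values for 7 variables — and 8 appears only in x_8's list, so x_8 = 8.
x_3, x_5, x_6 between them cover only {1, 3, 4} — a naked triple. Remove those values from x_1, x_2, x_4.
So x_1 = 5.

5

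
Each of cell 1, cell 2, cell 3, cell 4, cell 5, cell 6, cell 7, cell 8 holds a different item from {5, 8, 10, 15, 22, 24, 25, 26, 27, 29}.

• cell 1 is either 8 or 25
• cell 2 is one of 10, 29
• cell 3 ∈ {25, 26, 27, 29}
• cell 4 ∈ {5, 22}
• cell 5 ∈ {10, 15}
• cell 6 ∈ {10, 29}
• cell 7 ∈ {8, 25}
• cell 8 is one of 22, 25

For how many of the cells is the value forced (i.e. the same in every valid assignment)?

3

The 2 variables cell 1 and cell 7 are confined to {8, 25}, which locks those values in; drop them from cell 3, cell 8.
cell 8 has just one choice, so cell 8 = 22. Remove 22 from cell 4.
That leaves cell 4 = 5.
cell 2 and cell 6 share exactly the 2 values {10, 29}; by pigeonhole those values go to them, so strike 10, 29 from cell 3, cell 5.
cell 5's domain is down to {15}, so cell 5 = 15.
Determined: cell 4=5, cell 5=15, cell 8=22. The other cells each still have more than one consistent value. That makes 3.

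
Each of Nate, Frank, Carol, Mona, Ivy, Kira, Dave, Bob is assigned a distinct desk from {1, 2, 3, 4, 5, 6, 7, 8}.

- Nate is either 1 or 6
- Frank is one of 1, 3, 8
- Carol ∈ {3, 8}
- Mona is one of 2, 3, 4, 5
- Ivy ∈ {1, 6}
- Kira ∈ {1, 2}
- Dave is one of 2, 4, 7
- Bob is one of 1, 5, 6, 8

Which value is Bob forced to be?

5

The 8 variables draw from only 8 values {1, 2, 3, 4, 5, 6, 7, 8}, so each is used; only Dave can be 7, hence Dave = 7.
The 7 still-open variables draw from only 7 values {1, 2, 3, 4, 5, 6, 8}, so each is used; only Mona can be 4, hence Mona = 4.
The 6 still-open variables together cover exactly {1, 2, 3, 5, 6, 8} — 6 values for 6 variables — and 2 appears only in Kira's list, so Kira = 2.
Among the 5 still-open variables, 5 fits only Bob (and all 5 values in {1, 3, 5, 6, 8} must be used), so Bob = 5.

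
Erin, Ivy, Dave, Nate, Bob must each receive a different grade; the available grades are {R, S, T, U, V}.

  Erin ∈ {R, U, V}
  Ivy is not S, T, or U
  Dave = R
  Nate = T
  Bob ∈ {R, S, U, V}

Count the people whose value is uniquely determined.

5

Dave must be R (only option left). Eliminate R elsewhere: Erin, Ivy, Bob.
Nate must be T (only option left).
Ivy's domain is down to {V}, so Ivy = V. So Erin, Bob can't be V.
That leaves Erin = U. Eliminate U elsewhere: Bob.
Bob's domain is down to {S}, so Bob = S.
Every person is fixed: Erin=U, Ivy=V, Dave=R, Nate=T, Bob=S. That makes 5.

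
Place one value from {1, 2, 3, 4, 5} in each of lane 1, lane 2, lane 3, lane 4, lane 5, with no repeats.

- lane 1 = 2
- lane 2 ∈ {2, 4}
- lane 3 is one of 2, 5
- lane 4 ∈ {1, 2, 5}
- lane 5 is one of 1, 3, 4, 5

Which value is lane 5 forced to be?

3

lane 1 must be 2 (only option left). Remove 2 from lane 2, lane 3, lane 4.
lane 2 has just one choice, so lane 2 = 4. Strike 4 from lane 5.
lane 3 must be 5 (only option left). Strike 5 from lane 4, lane 5.
lane 4's domain is down to {1}, so lane 4 = 1. Remove 1 from lane 5.
So lane 5 = 3.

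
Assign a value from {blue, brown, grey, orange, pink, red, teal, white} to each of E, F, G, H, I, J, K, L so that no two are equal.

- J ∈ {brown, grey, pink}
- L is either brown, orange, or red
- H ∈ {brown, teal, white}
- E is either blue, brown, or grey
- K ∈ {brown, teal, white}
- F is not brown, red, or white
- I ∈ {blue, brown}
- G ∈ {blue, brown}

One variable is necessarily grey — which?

Among the 8 variables, red fits only L (and all 8 values in {blue, brown, grey, orange, pink, red, teal, white} must be used), so L = red.
The 7 still-open variables draw from only 7 values {blue, brown, grey, orange, pink, teal, white}, so each is used; only F can be orange, hence F = orange.
The 6 still-open variables together cover exactly {blue, brown, grey, pink, teal, white} — 6 values for 6 variables — and pink appears only in J's list, so J = pink.
The 5 still-open variables together cover exactly {blue, brown, grey, teal, white} — 5 values for 5 variables — and grey appears only in E's list, so E = grey.

E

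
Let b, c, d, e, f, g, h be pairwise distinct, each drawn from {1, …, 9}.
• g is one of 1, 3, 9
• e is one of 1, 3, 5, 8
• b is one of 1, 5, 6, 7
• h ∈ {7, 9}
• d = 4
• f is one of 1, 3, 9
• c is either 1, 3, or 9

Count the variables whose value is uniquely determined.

2

d must be 4 (only option left).
c, f, g share exactly the 3 values {1, 3, 9}; by pigeonhole those values go to them, so strike 1, 3, 9 from b, e, h.
That leaves h = 7. Remove 7 from b.
Determined: d=4, h=7. The other variables each still have more than one consistent value. That makes 2.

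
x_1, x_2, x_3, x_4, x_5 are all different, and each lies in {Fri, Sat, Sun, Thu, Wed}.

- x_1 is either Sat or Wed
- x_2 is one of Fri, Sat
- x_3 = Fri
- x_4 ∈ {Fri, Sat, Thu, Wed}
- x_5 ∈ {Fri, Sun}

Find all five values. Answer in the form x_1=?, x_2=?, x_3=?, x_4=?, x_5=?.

x_1=Wed, x_2=Sat, x_3=Fri, x_4=Thu, x_5=Sun

x_3's domain is down to {Fri}, so x_3 = Fri. Eliminate Fri elsewhere: x_2, x_4, x_5.
x_5 must be Sun (only option left).
x_2 must be Sat (only option left). Remove Sat from x_1, x_4.
That leaves x_1 = Wed. Remove Wed from x_4.
x_4's domain is down to {Thu}, so x_4 = Thu.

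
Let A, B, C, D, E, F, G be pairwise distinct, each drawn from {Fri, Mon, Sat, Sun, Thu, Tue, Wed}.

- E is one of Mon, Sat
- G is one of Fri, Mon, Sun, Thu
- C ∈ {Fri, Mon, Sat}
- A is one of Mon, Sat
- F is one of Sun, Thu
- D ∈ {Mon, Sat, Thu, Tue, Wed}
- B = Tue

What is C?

Fri

B's domain is down to {Tue}, so B = Tue. So D can't be Tue.
Among the 6 still-open variables, Wed fits only D (and all 6 values in {Fri, Mon, Sat, Sun, Thu, Wed} must be used), so D = Wed.
The 2 variables A and E are confined to {Mon, Sat}, which locks those values in; drop them from C, G.
So C = Fri.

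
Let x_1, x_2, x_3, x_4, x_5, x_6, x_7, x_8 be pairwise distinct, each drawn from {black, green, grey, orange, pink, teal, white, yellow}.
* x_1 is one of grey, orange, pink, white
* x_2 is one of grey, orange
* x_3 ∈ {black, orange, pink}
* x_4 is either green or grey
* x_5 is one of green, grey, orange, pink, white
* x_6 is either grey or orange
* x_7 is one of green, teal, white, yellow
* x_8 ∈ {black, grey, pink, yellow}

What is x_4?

Among the 8 variables, teal fits only x_7 (and all 8 values in {black, green, grey, orange, pink, teal, white, yellow} must be used), so x_7 = teal.
Among the 7 still-open variables, yellow fits only x_8 (and all 7 values in {black, green, grey, orange, pink, white, yellow} must be used), so x_8 = yellow.
The 6 still-open variables draw from only 6 values {black, green, grey, orange, pink, white}, so each is used; only x_3 can be black, hence x_3 = black.
x_2 and x_6 between them cover only {grey, orange} — a naked pair. Remove those values from x_1, x_4, x_5.
So x_4 = green.

green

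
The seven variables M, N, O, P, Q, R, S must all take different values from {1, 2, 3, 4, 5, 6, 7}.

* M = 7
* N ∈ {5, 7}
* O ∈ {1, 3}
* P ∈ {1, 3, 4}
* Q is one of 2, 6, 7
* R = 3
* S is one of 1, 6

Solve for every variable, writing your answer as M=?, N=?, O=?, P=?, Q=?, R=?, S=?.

M has just one choice, so M = 7. Strike 7 from N, Q.
N must be 5 (only option left).
R has just one choice, so R = 3. Strike 3 from O, P.
O's domain is down to {1}, so O = 1. Eliminate 1 elsewhere: P, S.
That leaves P = 4.
S must be 6 (only option left). Eliminate 6 elsewhere: Q.
That leaves Q = 2.

M=7, N=5, O=1, P=4, Q=2, R=3, S=6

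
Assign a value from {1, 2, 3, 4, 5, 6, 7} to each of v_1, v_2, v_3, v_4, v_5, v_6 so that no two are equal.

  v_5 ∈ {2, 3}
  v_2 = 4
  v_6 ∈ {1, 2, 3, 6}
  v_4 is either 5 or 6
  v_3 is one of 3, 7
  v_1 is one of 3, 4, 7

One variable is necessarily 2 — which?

v_5

v_2 must be 4 (only option left). So v_1 can't be 4.
v_1 and v_3 share exactly the 2 values {3, 7}; by pigeonhole those values go to them, so strike 3, 7 from v_5, v_6.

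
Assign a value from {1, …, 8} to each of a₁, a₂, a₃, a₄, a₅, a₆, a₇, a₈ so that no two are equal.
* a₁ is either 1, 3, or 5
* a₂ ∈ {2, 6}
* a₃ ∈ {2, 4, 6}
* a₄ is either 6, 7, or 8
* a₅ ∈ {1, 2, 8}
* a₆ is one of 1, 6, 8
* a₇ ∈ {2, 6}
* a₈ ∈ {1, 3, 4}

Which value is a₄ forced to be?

7

The 8 variables draw from only 8 values {1, 2, 3, 4, 5, 6, 7, 8}, so each is used; only a₁ can be 5, hence a₁ = 5.
Among the 7 still-open variables, 3 fits only a₈ (and all 7 values in {1, 2, 3, 4, 6, 7, 8} must be used), so a₈ = 3.
Among the 6 still-open variables, 4 fits only a₃ (and all 6 values in {1, 2, 4, 6, 7, 8} must be used), so a₃ = 4.
The 5 still-open variables draw from only 5 values {1, 2, 6, 7, 8}, so each is used; only a₄ can be 7, hence a₄ = 7.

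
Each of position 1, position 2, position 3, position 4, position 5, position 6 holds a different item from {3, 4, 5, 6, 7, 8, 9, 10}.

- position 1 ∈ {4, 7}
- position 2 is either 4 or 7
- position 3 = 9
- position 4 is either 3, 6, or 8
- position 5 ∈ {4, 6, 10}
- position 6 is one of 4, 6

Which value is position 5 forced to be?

10

position 3 must be 9 (only option left).
position 1 and position 2 between them cover only {4, 7} — a naked pair. Remove those values from position 5, position 6.
position 6 must be 6 (only option left). Strike 6 from position 4, position 5.
So position 5 = 10.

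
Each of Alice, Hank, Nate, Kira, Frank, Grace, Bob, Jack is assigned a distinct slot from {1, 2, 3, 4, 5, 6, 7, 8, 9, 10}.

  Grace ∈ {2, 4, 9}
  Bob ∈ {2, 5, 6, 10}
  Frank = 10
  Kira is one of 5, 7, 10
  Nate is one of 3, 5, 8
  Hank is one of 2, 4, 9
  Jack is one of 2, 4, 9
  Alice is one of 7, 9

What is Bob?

6

Frank's domain is down to {10}, so Frank = 10. So Kira, Bob can't be 10.
Hank, Grace, Jack share exactly the 3 values {2, 4, 9}; by pigeonhole those values go to them, so strike 2, 4, 9 from Alice, Bob.
Alice's domain is down to {7}, so Alice = 7. Eliminate 7 elsewhere: Kira.
Kira must be 5 (only option left). So Nate, Bob can't be 5.
So Bob = 6.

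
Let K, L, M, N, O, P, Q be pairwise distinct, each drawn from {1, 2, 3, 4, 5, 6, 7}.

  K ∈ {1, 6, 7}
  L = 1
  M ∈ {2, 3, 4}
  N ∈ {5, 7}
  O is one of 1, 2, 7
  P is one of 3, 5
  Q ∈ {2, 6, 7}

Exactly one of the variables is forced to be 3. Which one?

P

L has just one choice, so L = 1. Strike 1 from K, O.
The 6 still-open variables together cover exactly {2, 3, 4, 5, 6, 7} — 6 values for 6 variables — and 4 appears only in M's list, so M = 4.
Among the 5 still-open variables, 3 fits only P (and all 5 values in {2, 3, 5, 6, 7} must be used), so P = 3.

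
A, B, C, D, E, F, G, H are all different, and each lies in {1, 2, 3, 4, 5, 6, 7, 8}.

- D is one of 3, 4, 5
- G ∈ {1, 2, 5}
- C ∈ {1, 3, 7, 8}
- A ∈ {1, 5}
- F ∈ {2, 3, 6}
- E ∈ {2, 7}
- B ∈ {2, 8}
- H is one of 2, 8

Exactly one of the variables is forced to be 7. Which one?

E

Among the 8 variables, 4 fits only D (and all 8 values in {1, 2, 3, 4, 5, 6, 7, 8} must be used), so D = 4.
Among the 7 still-open variables, 6 fits only F (and all 7 values in {1, 2, 3, 5, 6, 7, 8} must be used), so F = 6.
The 6 still-open variables together cover exactly {1, 2, 3, 5, 7, 8} — 6 values for 6 variables — and 3 appears only in C's list, so C = 3.
The 5 still-open variables together cover exactly {1, 2, 5, 7, 8} — 5 values for 5 variables — and 7 appears only in E's list, so E = 7.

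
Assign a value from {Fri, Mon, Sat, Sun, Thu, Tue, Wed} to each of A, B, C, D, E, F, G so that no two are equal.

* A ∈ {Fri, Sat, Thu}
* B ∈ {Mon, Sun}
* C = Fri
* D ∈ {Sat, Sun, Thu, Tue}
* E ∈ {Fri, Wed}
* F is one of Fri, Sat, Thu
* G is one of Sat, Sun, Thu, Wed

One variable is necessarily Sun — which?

C must be Fri (only option left). Eliminate Fri elsewhere: A, E, F.
E's domain is down to {Wed}, so E = Wed. Strike Wed from G.
The 5 still-open variables together cover exactly {Mon, Sat, Sun, Thu, Tue} — 5 values for 5 variables — and Mon appears only in B's list, so B = Mon.
Among the 4 still-open variables, Tue fits only D (and all 4 values in {Sat, Sun, Thu, Tue} must be used), so D = Tue.
The 3 still-open variables draw from only 3 values {Sat, Sun, Thu}, so each is used; only G can be Sun, hence G = Sun.

G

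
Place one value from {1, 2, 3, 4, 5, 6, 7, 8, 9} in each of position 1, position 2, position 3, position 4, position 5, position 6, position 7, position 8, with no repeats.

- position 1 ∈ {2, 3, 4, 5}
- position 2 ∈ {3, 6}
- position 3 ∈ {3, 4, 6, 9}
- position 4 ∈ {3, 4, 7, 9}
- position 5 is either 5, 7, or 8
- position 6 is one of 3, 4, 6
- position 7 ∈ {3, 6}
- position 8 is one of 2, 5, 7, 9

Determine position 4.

7

Among the 8 variables, 8 fits only position 5 (and all 8 values in {2, 3, 4, 5, 6, 7, 8, 9} must be used), so position 5 = 8.
The 2 variables position 2 and position 7 are confined to {3, 6}, which locks those values in; drop them from position 1, position 3, position 4, position 6.
position 6 must be 4 (only option left). Strike 4 from position 1, position 3, position 4.
position 3 must be 9 (only option left). Strike 9 from position 4, position 8.
So position 4 = 7.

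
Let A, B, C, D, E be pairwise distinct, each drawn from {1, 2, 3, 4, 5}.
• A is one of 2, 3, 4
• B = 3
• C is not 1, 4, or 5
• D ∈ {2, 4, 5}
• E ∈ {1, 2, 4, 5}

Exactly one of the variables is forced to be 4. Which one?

A

B must be 3 (only option left). So A, C can't be 3.
That leaves C = 2. Eliminate 2 elsewhere: A, D, E.
So 4 goes to A.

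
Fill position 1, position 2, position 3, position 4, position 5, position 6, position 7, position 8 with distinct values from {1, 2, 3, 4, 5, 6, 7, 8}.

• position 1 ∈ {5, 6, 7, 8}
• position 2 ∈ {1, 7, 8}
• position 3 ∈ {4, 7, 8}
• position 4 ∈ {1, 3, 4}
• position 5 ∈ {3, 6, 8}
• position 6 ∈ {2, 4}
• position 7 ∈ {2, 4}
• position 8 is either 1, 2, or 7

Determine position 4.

3

The 8 variables together cover exactly {1, 2, 3, 4, 5, 6, 7, 8} — 8 values for 8 variables — and 5 appears only in position 1's list, so position 1 = 5.
The 7 still-open variables draw from only 7 values {1, 2, 3, 4, 6, 7, 8}, so each is used; only position 5 can be 6, hence position 5 = 6.
Among the 6 still-open variables, 3 fits only position 4 (and all 6 values in {1, 2, 3, 4, 7, 8} must be used), so position 4 = 3.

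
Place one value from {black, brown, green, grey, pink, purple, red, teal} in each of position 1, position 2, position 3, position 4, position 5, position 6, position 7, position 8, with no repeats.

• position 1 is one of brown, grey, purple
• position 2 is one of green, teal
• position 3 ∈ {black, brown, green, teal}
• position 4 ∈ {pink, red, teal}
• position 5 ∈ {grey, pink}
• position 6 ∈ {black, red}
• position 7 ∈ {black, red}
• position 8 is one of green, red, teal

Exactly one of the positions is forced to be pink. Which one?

position 4

The 8 variables draw from only 8 values {black, brown, green, grey, pink, purple, red, teal}, so each is used; only position 1 can be purple, hence position 1 = purple.
The 7 still-open variables together cover exactly {black, brown, green, grey, pink, red, teal} — 7 values for 7 variables — and brown appears only in position 3's list, so position 3 = brown.
Among the 6 still-open variables, grey fits only position 5 (and all 6 values in {black, green, grey, pink, red, teal} must be used), so position 5 = grey.
Among the 5 still-open variables, pink fits only position 4 (and all 5 values in {black, green, pink, red, teal} must be used), so position 4 = pink.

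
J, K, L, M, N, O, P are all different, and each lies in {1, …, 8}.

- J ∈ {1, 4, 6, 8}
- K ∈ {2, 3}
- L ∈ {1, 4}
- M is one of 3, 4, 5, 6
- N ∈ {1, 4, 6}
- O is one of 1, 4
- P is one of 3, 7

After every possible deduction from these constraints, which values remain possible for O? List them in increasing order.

1, 4

L and O share exactly the 2 values {1, 4}; by pigeonhole those values go to them, so strike 1, 4 from J, M, N.
N's domain is down to {6}, so N = 6. Remove 6 from J, M.
J must be 8 (only option left).
No further eliminations apply; O can still be any of 1, 4.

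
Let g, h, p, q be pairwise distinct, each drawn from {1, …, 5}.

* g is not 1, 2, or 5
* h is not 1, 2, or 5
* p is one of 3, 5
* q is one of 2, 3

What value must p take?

Among the 4 variables, 2 fits only q (and all 4 values in {2, 3, 4, 5} must be used), so q = 2.
The 3 still-open variables draw from only 3 values {3, 4, 5}, so each is used; only p can be 5, hence p = 5.

5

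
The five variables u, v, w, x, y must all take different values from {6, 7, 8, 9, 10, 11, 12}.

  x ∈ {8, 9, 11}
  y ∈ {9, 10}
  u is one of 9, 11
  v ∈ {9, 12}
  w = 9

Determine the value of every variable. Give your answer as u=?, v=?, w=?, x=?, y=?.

u=11, v=12, w=9, x=8, y=10

w must be 9 (only option left). Eliminate 9 elsewhere: u, v, x, y.
That leaves y = 10.
That leaves u = 11. Eliminate 11 elsewhere: x.
v has just one choice, so v = 12.
x must be 8 (only option left).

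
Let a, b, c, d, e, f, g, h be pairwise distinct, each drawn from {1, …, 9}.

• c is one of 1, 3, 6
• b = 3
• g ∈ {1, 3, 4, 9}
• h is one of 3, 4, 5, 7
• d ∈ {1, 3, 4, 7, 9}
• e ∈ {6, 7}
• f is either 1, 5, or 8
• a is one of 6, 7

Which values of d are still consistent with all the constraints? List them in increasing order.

b's domain is down to {3}, so b = 3. Remove 3 from c, d, g, h.
The 7 still-open variables draw from only 7 values {1, 4, 5, 6, 7, 8, 9}, so each is used; only f can be 8, hence f = 8.
The 6 still-open variables together cover exactly {1, 4, 5, 6, 7, 9} — 6 values for 6 variables — and 5 appears only in h's list, so h = 5.
a and e between them cover only {6, 7} — a naked pair. Remove those values from c, d.
c must be 1 (only option left). Eliminate 1 elsewhere: d, g.
No further eliminations apply; d can still be any of 4, 9.

4, 9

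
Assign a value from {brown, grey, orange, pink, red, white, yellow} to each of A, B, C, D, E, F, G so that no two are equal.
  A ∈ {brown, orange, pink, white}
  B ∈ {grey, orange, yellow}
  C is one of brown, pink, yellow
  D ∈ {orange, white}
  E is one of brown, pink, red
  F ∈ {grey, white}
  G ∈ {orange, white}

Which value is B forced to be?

The 7 variables together cover exactly {brown, grey, orange, pink, red, white, yellow} — 7 values for 7 variables — and red appears only in E's list, so E = red.
D and G share exactly the 2 values {orange, white}; by pigeonhole those values go to them, so strike orange, white from A, B, F.
F must be grey (only option left). Eliminate grey elsewhere: B.
So B = yellow.

yellow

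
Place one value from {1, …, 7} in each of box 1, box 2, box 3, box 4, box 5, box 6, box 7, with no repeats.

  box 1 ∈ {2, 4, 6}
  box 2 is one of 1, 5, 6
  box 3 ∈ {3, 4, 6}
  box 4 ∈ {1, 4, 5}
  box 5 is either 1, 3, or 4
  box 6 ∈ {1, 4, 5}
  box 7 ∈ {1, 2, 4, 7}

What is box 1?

Among the 7 variables, 7 fits only box 7 (and all 7 values in {1, 2, 3, 4, 5, 6, 7} must be used), so box 7 = 7.
Among the 6 still-open variables, 2 fits only box 1 (and all 6 values in {1, 2, 3, 4, 5, 6} must be used), so box 1 = 2.

2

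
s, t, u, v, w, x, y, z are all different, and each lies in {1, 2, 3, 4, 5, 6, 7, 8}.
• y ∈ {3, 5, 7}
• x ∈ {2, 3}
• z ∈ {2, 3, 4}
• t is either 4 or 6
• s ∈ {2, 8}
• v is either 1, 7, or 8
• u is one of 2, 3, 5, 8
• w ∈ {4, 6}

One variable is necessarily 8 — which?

The 8 variables together cover exactly {1, 2, 3, 4, 5, 6, 7, 8} — 8 values for 8 variables — and 1 appears only in v's list, so v = 1.
Among the 7 still-open variables, 7 fits only y (and all 7 values in {2, 3, 4, 5, 6, 7, 8} must be used), so y = 7.
The 6 still-open variables draw from only 6 values {2, 3, 4, 5, 6, 8}, so each is used; only u can be 5, hence u = 5.
The 5 still-open variables together cover exactly {2, 3, 4, 6, 8} — 5 values for 5 variables — and 8 appears only in s's list, so s = 8.

s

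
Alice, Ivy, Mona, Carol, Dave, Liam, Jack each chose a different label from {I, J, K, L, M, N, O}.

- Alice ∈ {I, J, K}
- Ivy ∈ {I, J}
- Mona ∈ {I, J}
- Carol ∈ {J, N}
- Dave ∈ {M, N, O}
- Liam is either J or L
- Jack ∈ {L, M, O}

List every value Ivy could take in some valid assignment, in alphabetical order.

I, J

Among the 7 variables, K fits only Alice (and all 7 values in {I, J, K, L, M, N, O} must be used), so Alice = K.
Ivy and Mona share exactly the 2 values {I, J}; by pigeonhole those values go to them, so strike I, J from Carol, Liam.
Carol's domain is down to {N}, so Carol = N. Eliminate N elsewhere: Dave.
Liam has just one choice, so Liam = L. So Jack can't be L.
No further eliminations apply; Ivy can still be any of I, J.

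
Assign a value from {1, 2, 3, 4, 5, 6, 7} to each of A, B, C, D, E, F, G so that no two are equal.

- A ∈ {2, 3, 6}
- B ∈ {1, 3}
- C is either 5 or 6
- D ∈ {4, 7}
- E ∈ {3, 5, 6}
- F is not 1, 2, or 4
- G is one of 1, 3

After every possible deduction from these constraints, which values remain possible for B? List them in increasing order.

1, 3

The 7 variables draw from only 7 values {1, 2, 3, 4, 5, 6, 7}, so each is used; only A can be 2, hence A = 2.
Among the 6 still-open variables, 4 fits only D (and all 6 values in {1, 3, 4, 5, 6, 7} must be used), so D = 4.
The 5 still-open variables draw from only 5 values {1, 3, 5, 6, 7}, so each is used; only F can be 7, hence F = 7.
The 2 variables B and G are confined to {1, 3}, which locks those values in; drop them from E.
No further eliminations apply; B can still be any of 1, 3.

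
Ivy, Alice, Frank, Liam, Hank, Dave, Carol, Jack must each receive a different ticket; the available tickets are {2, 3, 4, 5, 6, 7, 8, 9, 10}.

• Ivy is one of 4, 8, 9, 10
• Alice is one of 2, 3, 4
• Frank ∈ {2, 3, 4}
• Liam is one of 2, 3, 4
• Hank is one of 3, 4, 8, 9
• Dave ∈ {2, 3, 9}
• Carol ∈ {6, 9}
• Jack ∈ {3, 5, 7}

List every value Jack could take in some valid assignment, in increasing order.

5, 7

The 3 variables Alice, Frank, Liam are confined to {2, 3, 4}, which locks those values in; drop them from Ivy, Hank, Dave, Jack.
Dave has just one choice, so Dave = 9. So Ivy, Hank, Carol can't be 9.
Carol has just one choice, so Carol = 6.
Hank must be 8 (only option left). So Ivy can't be 8.
That leaves Ivy = 10.
No further eliminations apply; Jack can still be any of 5, 7.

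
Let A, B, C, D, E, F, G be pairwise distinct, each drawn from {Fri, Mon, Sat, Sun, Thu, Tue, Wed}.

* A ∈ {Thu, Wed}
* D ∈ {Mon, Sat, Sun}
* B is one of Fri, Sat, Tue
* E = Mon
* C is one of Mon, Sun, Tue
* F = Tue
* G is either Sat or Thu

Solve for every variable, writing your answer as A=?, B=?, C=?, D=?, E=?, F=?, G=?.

E must be Mon (only option left). Eliminate Mon elsewhere: C, D.
F has just one choice, so F = Tue. So B, C can't be Tue.
C must be Sun (only option left). Remove Sun from D.
D has just one choice, so D = Sat. Strike Sat from B, G.
G must be Thu (only option left). Strike Thu from A.
That leaves A = Wed.
B must be Fri (only option left).

A=Wed, B=Fri, C=Sun, D=Sat, E=Mon, F=Tue, G=Thu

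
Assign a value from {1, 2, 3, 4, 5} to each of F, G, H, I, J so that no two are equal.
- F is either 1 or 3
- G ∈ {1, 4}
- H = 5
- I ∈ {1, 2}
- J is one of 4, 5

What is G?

H's domain is down to {5}, so H = 5. So J can't be 5.
J's domain is down to {4}, so J = 4. So G can't be 4.
So G = 1.

1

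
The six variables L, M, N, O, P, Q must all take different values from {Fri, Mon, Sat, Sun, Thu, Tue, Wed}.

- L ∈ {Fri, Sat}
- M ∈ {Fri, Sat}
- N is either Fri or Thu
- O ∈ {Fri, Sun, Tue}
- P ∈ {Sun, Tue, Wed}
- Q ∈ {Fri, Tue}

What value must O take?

Sun

The 6 variables together cover exactly {Fri, Sat, Sun, Thu, Tue, Wed} — 6 values for 6 variables — and Thu appears only in N's list, so N = Thu.
The 5 still-open variables draw from only 5 values {Fri, Sat, Sun, Tue, Wed}, so each is used; only P can be Wed, hence P = Wed.
The 4 still-open variables draw from only 4 values {Fri, Sat, Sun, Tue}, so each is used; only O can be Sun, hence O = Sun.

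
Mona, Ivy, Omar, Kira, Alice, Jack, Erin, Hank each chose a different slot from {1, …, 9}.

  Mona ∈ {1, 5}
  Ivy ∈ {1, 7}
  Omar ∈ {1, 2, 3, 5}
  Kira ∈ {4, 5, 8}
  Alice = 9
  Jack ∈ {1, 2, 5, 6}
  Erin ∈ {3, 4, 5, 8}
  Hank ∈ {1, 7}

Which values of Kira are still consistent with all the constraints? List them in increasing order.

Alice has just one choice, so Alice = 9.
Ivy and Hank between them cover only {1, 7} — a naked pair. Remove those values from Mona, Omar, Jack.
That leaves Mona = 5. Remove 5 from Omar, Kira, Jack, Erin.
No further eliminations apply; Kira can still be any of 4, 8.

4, 8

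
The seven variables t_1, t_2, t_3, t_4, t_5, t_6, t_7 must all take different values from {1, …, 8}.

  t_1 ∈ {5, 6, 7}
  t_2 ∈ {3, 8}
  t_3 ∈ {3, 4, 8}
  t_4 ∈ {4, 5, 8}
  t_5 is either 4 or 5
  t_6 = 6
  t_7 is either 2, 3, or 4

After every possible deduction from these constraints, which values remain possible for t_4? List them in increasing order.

t_6's domain is down to {6}, so t_6 = 6. Remove 6 from t_1.
The 6 still-open variables draw from only 6 values {2, 3, 4, 5, 7, 8}, so each is used; only t_7 can be 2, hence t_7 = 2.
Among the 5 still-open variables, 7 fits only t_1 (and all 5 values in {3, 4, 5, 7, 8} must be used), so t_1 = 7.
No further eliminations apply; t_4 can still be any of 4, 5, 8.

4, 5, 8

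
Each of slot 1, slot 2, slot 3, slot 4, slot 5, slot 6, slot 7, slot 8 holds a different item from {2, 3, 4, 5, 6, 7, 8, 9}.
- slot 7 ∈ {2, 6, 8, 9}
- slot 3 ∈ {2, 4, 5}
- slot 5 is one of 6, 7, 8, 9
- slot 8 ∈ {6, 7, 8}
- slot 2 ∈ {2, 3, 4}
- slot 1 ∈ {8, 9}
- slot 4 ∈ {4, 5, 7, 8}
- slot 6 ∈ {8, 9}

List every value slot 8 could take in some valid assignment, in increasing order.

The 8 variables together cover exactly {2, 3, 4, 5, 6, 7, 8, 9} — 8 values for 8 variables — and 3 appears only in slot 2's list, so slot 2 = 3.
slot 1 and slot 6 share exactly the 2 values {8, 9}; by pigeonhole those values go to them, so strike 8, 9 from slot 4, slot 5, slot 7, slot 8.
slot 5 and slot 8 share exactly the 2 values {6, 7}; by pigeonhole those values go to them, so strike 6, 7 from slot 4, slot 7.
slot 7 has just one choice, so slot 7 = 2. Eliminate 2 elsewhere: slot 3.
No further eliminations apply; slot 8 can still be any of 6, 7.

6, 7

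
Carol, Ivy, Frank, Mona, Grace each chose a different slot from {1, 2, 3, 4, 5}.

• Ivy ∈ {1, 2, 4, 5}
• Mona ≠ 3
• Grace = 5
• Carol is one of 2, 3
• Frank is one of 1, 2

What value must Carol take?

3

Grace's domain is down to {5}, so Grace = 5. So Ivy, Mona can't be 5.
The 4 still-open variables draw from only 4 values {1, 2, 3, 4}, so each is used; only Carol can be 3, hence Carol = 3.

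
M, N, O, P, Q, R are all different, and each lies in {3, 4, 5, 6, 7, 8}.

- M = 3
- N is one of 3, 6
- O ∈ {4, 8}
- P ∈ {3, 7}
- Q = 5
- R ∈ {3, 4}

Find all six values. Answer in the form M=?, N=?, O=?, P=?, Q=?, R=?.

M=3, N=6, O=8, P=7, Q=5, R=4

M has just one choice, so M = 3. So N, P, R can't be 3.
N must be 6 (only option left).
P's domain is down to {7}, so P = 7.
That leaves Q = 5.
R's domain is down to {4}, so R = 4. Remove 4 from O.
O's domain is down to {8}, so O = 8.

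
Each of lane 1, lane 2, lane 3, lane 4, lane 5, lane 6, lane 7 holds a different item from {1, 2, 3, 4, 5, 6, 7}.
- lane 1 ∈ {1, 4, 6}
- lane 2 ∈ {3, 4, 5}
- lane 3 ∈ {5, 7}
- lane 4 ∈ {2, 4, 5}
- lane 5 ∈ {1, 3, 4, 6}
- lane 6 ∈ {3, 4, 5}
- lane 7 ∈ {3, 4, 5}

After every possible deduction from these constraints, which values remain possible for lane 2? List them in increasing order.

3, 4, 5

The 7 variables together cover exactly {1, 2, 3, 4, 5, 6, 7} — 7 values for 7 variables — and 2 appears only in lane 4's list, so lane 4 = 2.
The 6 still-open variables together cover exactly {1, 3, 4, 5, 6, 7} — 6 values for 6 variables — and 7 appears only in lane 3's list, so lane 3 = 7.
lane 2, lane 6, lane 7 between them cover only {3, 4, 5} — a naked triple. Remove those values from lane 1, lane 5.
No further eliminations apply; lane 2 can still be any of 3, 4, 5.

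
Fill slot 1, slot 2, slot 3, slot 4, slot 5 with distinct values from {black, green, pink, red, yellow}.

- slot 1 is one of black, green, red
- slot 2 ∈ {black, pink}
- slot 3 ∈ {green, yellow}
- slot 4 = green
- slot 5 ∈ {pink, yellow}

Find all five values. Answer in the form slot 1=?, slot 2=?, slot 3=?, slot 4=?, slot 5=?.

slot 1=red, slot 2=black, slot 3=yellow, slot 4=green, slot 5=pink

slot 4's domain is down to {green}, so slot 4 = green. So slot 1, slot 3 can't be green.
slot 3 must be yellow (only option left). So slot 5 can't be yellow.
slot 5's domain is down to {pink}, so slot 5 = pink. Remove pink from slot 2.
slot 2 must be black (only option left). Eliminate black elsewhere: slot 1.
That leaves slot 1 = red.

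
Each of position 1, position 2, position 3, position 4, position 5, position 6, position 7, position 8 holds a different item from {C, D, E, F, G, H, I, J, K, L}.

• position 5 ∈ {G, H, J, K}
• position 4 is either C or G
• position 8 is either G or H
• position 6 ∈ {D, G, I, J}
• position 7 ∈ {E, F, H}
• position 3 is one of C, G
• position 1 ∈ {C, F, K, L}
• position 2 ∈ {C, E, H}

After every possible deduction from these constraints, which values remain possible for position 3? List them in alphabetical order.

position 3 and position 4 share exactly the 2 values {C, G}; by pigeonhole those values go to them, so strike C, G from position 1, position 2, position 5, position 6, position 8.
That leaves position 8 = H. Remove H from position 2, position 5, position 7.
position 2 has just one choice, so position 2 = E. So position 7 can't be E.
That leaves position 7 = F. Eliminate F elsewhere: position 1.
No further eliminations apply; position 3 can still be any of C, G.

C, G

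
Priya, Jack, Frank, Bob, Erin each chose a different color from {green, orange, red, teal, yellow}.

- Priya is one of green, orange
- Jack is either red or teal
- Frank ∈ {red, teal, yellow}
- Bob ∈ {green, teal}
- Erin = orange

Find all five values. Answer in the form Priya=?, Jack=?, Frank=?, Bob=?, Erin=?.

Priya=green, Jack=red, Frank=yellow, Bob=teal, Erin=orange

Erin must be orange (only option left). Strike orange from Priya.
Priya must be green (only option left). Eliminate green elsewhere: Bob.
Bob's domain is down to {teal}, so Bob = teal. Strike teal from Jack, Frank.
Jack has just one choice, so Jack = red. Remove red from Frank.
Frank has just one choice, so Frank = yellow.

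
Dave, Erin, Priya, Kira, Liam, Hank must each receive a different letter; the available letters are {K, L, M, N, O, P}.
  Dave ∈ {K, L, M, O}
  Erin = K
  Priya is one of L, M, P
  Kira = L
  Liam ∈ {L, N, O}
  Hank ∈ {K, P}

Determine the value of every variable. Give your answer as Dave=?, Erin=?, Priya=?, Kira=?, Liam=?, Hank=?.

Dave=O, Erin=K, Priya=M, Kira=L, Liam=N, Hank=P

Erin's domain is down to {K}, so Erin = K. Remove K from Dave, Hank.
Kira has just one choice, so Kira = L. Remove L from Dave, Priya, Liam.
That leaves Hank = P. Strike P from Priya.
That leaves Priya = M. Strike M from Dave.
Dave has just one choice, so Dave = O. Eliminate O elsewhere: Liam.
Liam has just one choice, so Liam = N.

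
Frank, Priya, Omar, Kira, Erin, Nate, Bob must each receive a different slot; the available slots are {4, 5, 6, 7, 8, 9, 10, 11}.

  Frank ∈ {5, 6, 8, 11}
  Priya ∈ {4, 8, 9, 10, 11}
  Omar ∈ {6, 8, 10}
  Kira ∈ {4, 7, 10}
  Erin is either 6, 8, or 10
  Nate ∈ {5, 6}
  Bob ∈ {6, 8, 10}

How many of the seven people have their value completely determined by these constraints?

The 3 variables Omar, Erin, Bob are confined to {6, 8, 10}, which locks those values in; drop them from Frank, Priya, Kira, Nate.
Nate has just one choice, so Nate = 5. Eliminate 5 elsewhere: Frank.
Frank has just one choice, so Frank = 11. Eliminate 11 elsewhere: Priya.
Determined: Frank=11, Nate=5. The other people each still have more than one consistent value. That makes 2.

2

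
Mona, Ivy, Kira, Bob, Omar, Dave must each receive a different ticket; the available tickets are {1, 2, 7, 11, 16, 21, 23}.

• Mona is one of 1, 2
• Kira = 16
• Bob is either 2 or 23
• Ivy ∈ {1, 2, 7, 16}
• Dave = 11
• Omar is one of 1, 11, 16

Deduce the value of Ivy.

Kira must be 16 (only option left). Remove 16 from Ivy, Omar.
Dave has just one choice, so Dave = 11. Eliminate 11 elsewhere: Omar.
Omar's domain is down to {1}, so Omar = 1. Eliminate 1 elsewhere: Mona, Ivy.
Mona has just one choice, so Mona = 2. Strike 2 from Ivy, Bob.
So Ivy = 7.

7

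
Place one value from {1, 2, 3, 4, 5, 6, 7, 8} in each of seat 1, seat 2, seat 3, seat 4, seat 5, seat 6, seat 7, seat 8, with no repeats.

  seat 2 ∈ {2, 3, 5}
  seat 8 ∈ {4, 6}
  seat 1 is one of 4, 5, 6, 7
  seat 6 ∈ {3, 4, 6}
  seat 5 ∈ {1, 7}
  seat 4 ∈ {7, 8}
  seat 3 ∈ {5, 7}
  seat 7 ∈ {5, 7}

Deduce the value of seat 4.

8

The 8 variables draw from only 8 values {1, 2, 3, 4, 5, 6, 7, 8}, so each is used; only seat 5 can be 1, hence seat 5 = 1.
Among the 7 still-open variables, 2 fits only seat 2 (and all 7 values in {2, 3, 4, 5, 6, 7, 8} must be used), so seat 2 = 2.
Among the 6 still-open variables, 3 fits only seat 6 (and all 6 values in {3, 4, 5, 6, 7, 8} must be used), so seat 6 = 3.
The 5 still-open variables together cover exactly {4, 5, 6, 7, 8} — 5 values for 5 variables — and 8 appears only in seat 4's list, so seat 4 = 8.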